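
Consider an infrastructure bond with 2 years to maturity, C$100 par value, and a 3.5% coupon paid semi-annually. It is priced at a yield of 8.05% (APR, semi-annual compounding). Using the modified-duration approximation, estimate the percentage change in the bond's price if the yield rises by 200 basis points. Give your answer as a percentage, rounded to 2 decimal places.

-3.74%

Periodic yield y = 0.04025. Modified duration first:
  t   CF        PV=CF/(1+0.04025)^t    t·PV
  1         1.75         1.6823         1.6823
  2         1.75         1.6172         3.2344
  3         1.75         1.5546         4.6639
  4       101.75        86.8927       347.5710
  Σ                     91.7469       357.1515
P = 91.7469; D_Mac = 3.89279 half-year periods = 1.94640 yrs; D_mod = 1.94640/(1+0.04025) = 1.87109 yrs.
ΔP/P ≈ -D_mod · Δy = -1.87109 × (+0.02) = -0.037422 = -3.7422%.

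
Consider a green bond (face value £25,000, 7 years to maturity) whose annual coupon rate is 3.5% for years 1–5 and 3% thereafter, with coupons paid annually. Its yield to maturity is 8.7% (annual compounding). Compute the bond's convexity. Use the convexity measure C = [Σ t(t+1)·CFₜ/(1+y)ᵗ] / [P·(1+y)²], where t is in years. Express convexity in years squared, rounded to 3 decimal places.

40.233

With y = 0.087:
  t   CF        PV=CF/(1+0.087)^t    t·PV        t(t+1)·PV
  1       875.00       804.9678       804.9678       1,609.9356
  2       875.00       740.5408     1,481.0815       4,443.2445
  3       875.00       681.2702     2,043.8107       8,175.2429
  4       875.00       626.7436     2,506.9742      12,534.8711
  5       875.00       576.5810     2,882.9050      17,297.4302
  6       750.00       454.6571     2,727.9427      19,095.5991
  7    25,750.00    14,360.5286   100,523.6999     804,189.5989
  Σ                 18,245.2890   112,971.3819     867,345.9224
P = 18,245.2890.
Convexity = Σ t(t+1)·PV / [P·(1+y)²] = 867,345.9224 / (18,245.2890 × 1.181569) = 40.23301.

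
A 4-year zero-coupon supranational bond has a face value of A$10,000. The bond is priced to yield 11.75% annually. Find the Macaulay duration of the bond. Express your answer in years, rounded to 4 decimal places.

A zero-coupon bond has a single cash flow at maturity, so its Macaulay duration equals its maturity: 4 years.

4.0000 years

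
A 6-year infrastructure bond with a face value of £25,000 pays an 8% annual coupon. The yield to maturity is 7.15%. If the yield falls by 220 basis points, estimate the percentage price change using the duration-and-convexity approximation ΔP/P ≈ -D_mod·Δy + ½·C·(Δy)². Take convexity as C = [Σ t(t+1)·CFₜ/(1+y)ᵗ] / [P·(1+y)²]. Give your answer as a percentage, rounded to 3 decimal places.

+10.990%

With y = 0.0715:
  t   CF        PV=CF/(1+0.0715)^t    t·PV        t(t+1)·PV
  1     2,000.00     1,866.5422     1,866.5422       3,733.0845
  2     2,000.00     1,741.9899     3,483.9799      10,451.9397
  3     2,000.00     1,625.7489     4,877.2467      19,508.9868
  4     2,000.00     1,517.2645     6,069.0580      30,345.2898
  5     2,000.00     1,416.0191     7,080.0956      42,480.5737
  6    27,000.00    17,840.6516   107,043.9095     749,307.3667
  Σ                 26,008.2163   130,420.8319     855,827.2412
P = 26,008.2163; D_Mac = 5.01460 yrs; D_mod = 4.67998 yrs; C = 28.66099.
Duration effect: -4.67998 × (-0.022) = +0.102960
Convexity effect: 0.5 × 28.66099 × (-0.022)² = +0.0069360
ΔP/P ≈ +0.102960 + 0.0069360 = +0.109896 = +10.9896%.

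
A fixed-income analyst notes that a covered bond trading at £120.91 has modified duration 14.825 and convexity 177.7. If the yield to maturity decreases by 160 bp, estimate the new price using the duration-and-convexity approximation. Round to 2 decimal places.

£152.34

Duration effect: -D_mod·Δy = -14.825 × (-0.016) = +0.237200
Convexity effect: ½·C·(Δy)² = 0.5 × 177.7 × (-0.016)² = +0.0227456
ΔP/P ≈ +0.237200 + 0.0227456 = +0.2599456
New price ≈ 120.91 × (1 + 0.2599456) = 152.340022496.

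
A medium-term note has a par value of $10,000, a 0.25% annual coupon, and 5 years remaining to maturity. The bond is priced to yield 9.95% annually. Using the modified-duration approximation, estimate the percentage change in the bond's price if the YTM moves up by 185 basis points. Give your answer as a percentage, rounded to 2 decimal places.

-8.36%

Periodic yield y = 0.0995. Modified duration first:
  t   CF        PV=CF/(1+0.0995)^t    t·PV
  1        25.00        22.7376        22.7376
  2        25.00        20.6800        41.3599
  3        25.00        18.8085        56.4255
  4        25.00        17.1064        68.4257
  5    10,025.00     6,238.9027    31,194.5135
  Σ                  6,318.2352    31,383.4622
P = 6,318.2352; D_Mac = 4.96712 yrs; D_mod = 4.96712/(1+0.0995) = 4.51762 yrs.
ΔP/P ≈ -D_mod · Δy = -4.51762 × (+0.0185) = -0.083576 = -8.3576%.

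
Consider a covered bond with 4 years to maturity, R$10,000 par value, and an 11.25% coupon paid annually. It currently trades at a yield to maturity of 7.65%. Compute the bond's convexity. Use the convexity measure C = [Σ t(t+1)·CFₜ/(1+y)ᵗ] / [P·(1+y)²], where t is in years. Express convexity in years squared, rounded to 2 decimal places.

With y = 0.0765:
  t   CF        PV=CF/(1+0.0765)^t    t·PV        t(t+1)·PV
  1     1,125.00     1,045.0534     1,045.0534       2,090.1068
  2     1,125.00       970.7881     1,941.5762       5,824.7287
  3     1,125.00       901.8004     2,705.4012      10,821.6047
  4    11,125.00     8,284.0723    33,136.2894     165,681.4469
  Σ                 11,201.7143    38,828.3202     184,417.8872
P = 11,201.7143.
Convexity = Σ t(t+1)·PV / [P·(1+y)²] = 184,417.8872 / (11,201.7143 × 1.158852) = 14.20661.

14.21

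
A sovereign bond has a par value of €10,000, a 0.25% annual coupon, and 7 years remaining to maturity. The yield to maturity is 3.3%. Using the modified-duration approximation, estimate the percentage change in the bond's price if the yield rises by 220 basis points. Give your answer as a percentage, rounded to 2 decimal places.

-14.78%

Periodic yield y = 0.033. Modified duration first:
  t   CF        PV=CF/(1+0.033)^t    t·PV
  1        25.00        24.2014        24.2014
  2        25.00        23.4282        46.8564
  3        25.00        22.6798        68.0394
  4        25.00        21.9553        87.8211
  5        25.00        21.2539       106.2694
  6        25.00        20.5749       123.4495
  7    10,025.00     7,986.9714    55,908.8000
  Σ                  8,121.0649    56,365.4372
P = 8,121.0649; D_Mac = 6.94065 yrs; D_mod = 6.94065/(1+0.033) = 6.71892 yrs.
ΔP/P ≈ -D_mod · Δy = -6.71892 × (+0.022) = -0.147816 = -14.7816%.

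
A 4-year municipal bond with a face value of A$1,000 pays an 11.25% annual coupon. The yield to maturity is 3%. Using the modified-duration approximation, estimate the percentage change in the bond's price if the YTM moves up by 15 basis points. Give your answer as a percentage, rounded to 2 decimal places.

Periodic yield y = 0.03. Modified duration first:
  t   CF        PV=CF/(1+0.03)^t    t·PV
  1       112.50       109.2233       109.2233
  2       112.50       106.0420       212.0841
  3       112.50       102.9534       308.8603
  4     1,112.50       988.4418     3,953.7674
  Σ                  1,306.6606     4,583.9351
P = 1,306.6606; D_Mac = 3.50813 yrs; D_mod = 3.50813/(1+0.03) = 3.40595 yrs.
ΔP/P ≈ -D_mod · Δy = -3.40595 × (+0.0015) = -0.005109 = -0.5109%.

-0.51%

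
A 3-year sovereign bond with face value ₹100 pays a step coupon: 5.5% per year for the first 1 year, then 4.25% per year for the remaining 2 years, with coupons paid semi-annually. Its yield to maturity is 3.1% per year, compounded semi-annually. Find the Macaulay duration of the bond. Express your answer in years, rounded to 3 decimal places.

2.827 years

Periodic yield y = 0.0155. Discount each cash flow and weight by its period:
  t   CF        PV=CF/(1+0.0155)^t    t·PV
  1        2.750         2.7080         2.7080
  2        2.750         2.6667         5.3334
  3        2.125         2.0292         6.0875
  4        2.125         1.9982         7.9928
  5        2.125         1.9677         9.8385
  6      102.125        93.1220       558.7323
  Σ                    104.4918       590.6925
Price P = Σ PV = 104.4918.
Macaulay duration = Σ(t·PV) / P = 590.6925 / 104.4918 = 5.65300 half-year periods.
In years: 5.65300 / 2 = 2.82650 years.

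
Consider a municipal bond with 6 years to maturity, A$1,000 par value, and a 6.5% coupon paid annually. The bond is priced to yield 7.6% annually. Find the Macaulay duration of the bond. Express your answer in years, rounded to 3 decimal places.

Periodic yield y = 0.076. Discount each cash flow and weight by its year:
  t   CF        PV=CF/(1+0.076)^t    t·PV
  1        65.00        60.4089        60.4089
  2        65.00        56.1421       112.2842
  3        65.00        52.1767       156.5301
  4        65.00        48.4913       193.9654
  5        65.00        45.0663       225.3316
  6     1,065.00       686.2399     4,117.4395
  Σ                    948.5253     4,865.9597
Price P = Σ PV = 948.5253.
Macaulay duration = Σ(t·PV) / P = 4,865.9597 / 948.5253 = 5.13003 years.

5.130 years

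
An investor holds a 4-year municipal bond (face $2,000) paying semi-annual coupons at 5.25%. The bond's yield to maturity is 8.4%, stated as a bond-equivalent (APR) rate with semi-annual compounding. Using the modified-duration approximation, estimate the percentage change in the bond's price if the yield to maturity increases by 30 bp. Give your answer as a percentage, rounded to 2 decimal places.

-1.05%

Periodic yield y = 0.042. Modified duration first:
  t   CF        PV=CF/(1+0.042)^t    t·PV
  1        52.50        50.3839        50.3839
  2        52.50        48.3530        96.7061
  3        52.50        46.4041       139.2122
  4        52.50        44.5337       178.1347
  5        52.50        42.7386       213.6932
  6        52.50        41.0160       246.0958
  7        52.50        39.3627       275.5391
  8     2,052.50     1,476.8671    11,814.9368
  Σ                  1,789.6591    13,014.7018
P = 1,789.6591; D_Mac = 7.27217 half-year periods = 3.63608 yrs; D_mod = 3.63608/(1+0.042) = 3.48952 yrs.
ΔP/P ≈ -D_mod · Δy = -3.48952 × (+0.003) = -0.010469 = -1.0469%.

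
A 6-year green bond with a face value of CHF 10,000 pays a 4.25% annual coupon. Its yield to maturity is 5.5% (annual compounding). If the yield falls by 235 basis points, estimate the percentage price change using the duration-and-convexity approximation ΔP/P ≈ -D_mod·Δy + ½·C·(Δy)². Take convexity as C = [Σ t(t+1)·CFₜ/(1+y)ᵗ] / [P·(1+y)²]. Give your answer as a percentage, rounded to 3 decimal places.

+12.929%

With y = 0.055:
  t   CF        PV=CF/(1+0.055)^t    t·PV        t(t+1)·PV
  1       425.00       402.8436       402.8436         805.6872
  2       425.00       381.8423       763.6846       2,291.0537
  3       425.00       361.9358     1,085.8074       4,343.2297
  4       425.00       343.0671     1,372.2685       6,861.3423
  5       425.00       325.1821     1,625.9105       9,755.4630
  6    10,425.00     7,560.6878    45,364.1269     317,548.8880
  Σ                  9,375.5587    50,614.6414     341,605.6639
P = 9,375.5587; D_Mac = 5.39857 yrs; D_mod = 5.11713 yrs; C = 32.73580.
Duration effect: -5.11713 × (-0.0235) = +0.120253
Convexity effect: 0.5 × 32.73580 × (-0.0235)² = +0.0090392
ΔP/P ≈ +0.120253 + 0.0090392 = +0.129292 = +12.9292%.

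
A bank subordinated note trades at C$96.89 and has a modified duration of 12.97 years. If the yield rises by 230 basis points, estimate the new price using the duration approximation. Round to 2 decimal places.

Duration approximation: ΔP/P ≈ -D_mod · Δy = -12.97 × (+0.023) = -0.298310.
New price ≈ 96.89 × (1 - 0.298310) = 67.9867441.

C$67.99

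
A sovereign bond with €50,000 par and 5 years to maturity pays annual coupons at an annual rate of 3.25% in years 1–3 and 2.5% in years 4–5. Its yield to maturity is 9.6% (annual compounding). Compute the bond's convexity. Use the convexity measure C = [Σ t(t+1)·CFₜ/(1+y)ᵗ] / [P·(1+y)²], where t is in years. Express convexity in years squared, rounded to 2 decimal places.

22.64

With y = 0.096:
  t   CF        PV=CF/(1+0.096)^t    t·PV        t(t+1)·PV
  1     1,625.00     1,482.6642     1,482.6642       2,965.3285
  2     1,625.00     1,352.7958     2,705.5917       8,116.7750
  3     1,625.00     1,234.3028     3,702.9083      14,811.6332
  4     1,250.00       866.2990     3,465.1959      17,325.9793
  5    51,250.00    32,407.1694   162,035.8469     972,215.0813
  Σ                 37,343.2312   173,392.2070   1,015,434.7973
P = 37,343.2312.
Convexity = Σ t(t+1)·PV / [P·(1+y)²] = 1,015,434.7973 / (37,343.2312 × 1.201216) = 22.63701.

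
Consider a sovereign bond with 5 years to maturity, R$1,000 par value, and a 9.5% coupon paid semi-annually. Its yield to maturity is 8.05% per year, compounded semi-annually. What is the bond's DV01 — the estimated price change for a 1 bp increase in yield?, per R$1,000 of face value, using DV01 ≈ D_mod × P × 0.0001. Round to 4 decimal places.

Periodic yield y = 0.04025.
  t   CF        PV=CF/(1+0.04025)^t    t·PV
  1        47.50        45.6621        45.6621
  2        47.50        43.8953        87.7906
  3        47.50        42.1969       126.5907
  4        47.50        40.5642       162.2567
  5        47.50        38.9946       194.9732
  6        47.50        37.4858       224.9150
  7        47.50        36.0354       252.2479
  8        47.50        34.6411       277.1289
  9        47.50        33.3008       299.7068
  10    1,047.50       705.9546     7,059.5462
  Σ                  1,058.7309     8,730.8182
P = 1,058.7309; D_Mac = 8.24649 half-year periods = 4.12325 yrs; D_mod = 3.96371 yrs.
DV01 ≈ 3.96371 × 1,058.7309 × 0.0001 = 0.419650.

R$0.4196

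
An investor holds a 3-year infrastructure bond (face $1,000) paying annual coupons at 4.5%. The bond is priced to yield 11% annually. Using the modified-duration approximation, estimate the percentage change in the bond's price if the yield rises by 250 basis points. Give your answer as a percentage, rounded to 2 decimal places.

Periodic yield y = 0.11. Modified duration first:
  t   CF        PV=CF/(1+0.11)^t    t·PV
  1        45.00        40.5405        40.5405
  2        45.00        36.5230        73.0460
  3     1,045.00       764.0950     2,292.2850
  Σ                    841.1585     2,405.8715
P = 841.1585; D_Mac = 2.86019 yrs; D_mod = 2.86019/(1+0.11) = 2.57675 yrs.
ΔP/P ≈ -D_mod · Δy = -2.57675 × (+0.025) = -0.064419 = -6.4419%.

-6.44%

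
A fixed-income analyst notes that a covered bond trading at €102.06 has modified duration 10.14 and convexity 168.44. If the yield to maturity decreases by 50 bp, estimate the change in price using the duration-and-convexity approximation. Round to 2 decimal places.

Duration effect: -D_mod·Δy = -10.14 × (-0.005) = +0.050700
Convexity effect: ½·C·(Δy)² = 0.5 × 168.44 × (-0.005)² = +0.0021055
ΔP/P ≈ +0.050700 + 0.0021055 = +0.0528055
ΔP ≈ 102.06 × (+0.0528055) = +5.38932933.

+€5.39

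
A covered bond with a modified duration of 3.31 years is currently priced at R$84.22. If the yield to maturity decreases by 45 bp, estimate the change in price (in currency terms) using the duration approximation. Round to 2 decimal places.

+R$1.25

Duration approximation: ΔP/P ≈ -D_mod · Δy = -3.31 × (-0.0045) = +0.014895.
ΔP ≈ 84.22 × (+0.014895) = +1.2544569.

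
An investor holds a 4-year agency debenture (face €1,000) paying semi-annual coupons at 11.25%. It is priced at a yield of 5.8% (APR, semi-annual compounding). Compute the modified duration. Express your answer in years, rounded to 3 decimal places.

Periodic yield y = 0.029. First find Macaulay duration:
  t   CF        PV=CF/(1+0.029)^t    t·PV
  1        56.25        54.6647        54.6647
  2        56.25        53.1241       106.2482
  3        56.25        51.6269       154.8808
  4        56.25        50.1720       200.6878
  5        56.25        48.7580       243.7899
  6        56.25        47.3838       284.3031
  7        56.25        46.0484       322.3391
  8     1,056.25       840.3181     6,722.5449
  Σ                  1,192.0961     8,089.4585
P = 1,192.0961; Macaulay duration = 8,089.4585 / 1,192.0961 = 6.78591 half-year periods = 3.39296 years.
Modified duration = D_Mac / (1 + y) = 3.39296 / 1.029 = 3.29733 years.

3.297 years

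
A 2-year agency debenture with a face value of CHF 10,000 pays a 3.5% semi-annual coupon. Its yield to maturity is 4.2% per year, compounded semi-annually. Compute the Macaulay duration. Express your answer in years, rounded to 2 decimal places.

1.95 years

Periodic yield y = 0.021. Discount each cash flow and weight by its period:
  t   CF        PV=CF/(1+0.021)^t    t·PV
  1       175.00       171.4006       171.4006
  2       175.00       167.8752       335.7504
  3       175.00       164.4223       493.2670
  4    10,175.00     9,363.3541    37,453.4166
  Σ                  9,867.0523    38,453.8346
Price P = Σ PV = 9,867.0523.
Macaulay duration = Σ(t·PV) / P = 38,453.8346 / 9,867.0523 = 3.89720 half-year periods.
In years: 3.89720 / 2 = 1.94860 years.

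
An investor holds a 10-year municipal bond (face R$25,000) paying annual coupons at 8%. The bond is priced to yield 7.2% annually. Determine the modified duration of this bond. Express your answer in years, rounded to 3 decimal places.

Periodic yield y = 0.072. First find Macaulay duration:
  t   CF        PV=CF/(1+0.072)^t    t·PV
  1     2,000.00     1,865.6716     1,865.6716
  2     2,000.00     1,740.3653     3,480.7307
  3     2,000.00     1,623.4751     4,870.4254
  4     2,000.00     1,514.4358     6,057.7430
  5     2,000.00     1,412.7199     7,063.5996
  6     2,000.00     1,317.8357     7,907.0145
  7     2,000.00     1,229.3244     8,605.2707
  8     2,000.00     1,146.7578     9,174.0626
  9     2,000.00     1,069.7368     9,627.6310
  10   27,000.00    13,471.4986   134,714.9861
  Σ                 26,391.8211   193,367.1352
P = 26,391.8211; Macaulay duration = 193,367.1352 / 26,391.8211 = 7.32678 years.
Modified duration = D_Mac / (1 + y) = 7.32678 / 1.072 = 6.83469 years.

6.835 years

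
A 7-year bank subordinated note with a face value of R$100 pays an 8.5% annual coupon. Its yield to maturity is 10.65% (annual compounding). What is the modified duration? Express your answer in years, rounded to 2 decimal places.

4.94 years

Periodic yield y = 0.1065. First find Macaulay duration:
  t   CF        PV=CF/(1+0.1065)^t    t·PV
  1         8.50         7.6819         7.6819
  2         8.50         6.9425        13.8850
  3         8.50         6.2743        18.8229
  4         8.50         5.6704        22.6816
  5         8.50         5.1246        25.6231
  6         8.50         4.6314        27.7883
  7       108.50        53.4281       373.9968
  Σ                     89.7532       490.4795
P = 89.7532; Macaulay duration = 490.4795 / 89.7532 = 5.46476 years.
Modified duration = D_Mac / (1 + y) = 5.46476 / 1.1065 = 4.93878 years.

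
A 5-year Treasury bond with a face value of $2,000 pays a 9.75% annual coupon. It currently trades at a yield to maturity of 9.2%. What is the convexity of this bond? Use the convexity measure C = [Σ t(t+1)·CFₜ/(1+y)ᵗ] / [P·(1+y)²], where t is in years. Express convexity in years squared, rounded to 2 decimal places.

19.82

With y = 0.092:
  t   CF        PV=CF/(1+0.092)^t    t·PV        t(t+1)·PV
  1       195.00       178.5714       178.5714         357.1429
  2       195.00       163.5269       327.0539         981.1617
  3       195.00       149.7500       449.2499       1,796.9994
  4       195.00       137.1337       548.5346       2,742.6731
  5     2,195.00     1,413.5831     7,067.9153      42,407.4919
  Σ                  2,042.5651     8,571.3251      48,285.4690
P = 2,042.5651.
Convexity = Σ t(t+1)·PV / [P·(1+y)²] = 48,285.4690 / (2,042.5651 × 1.192464) = 19.82418.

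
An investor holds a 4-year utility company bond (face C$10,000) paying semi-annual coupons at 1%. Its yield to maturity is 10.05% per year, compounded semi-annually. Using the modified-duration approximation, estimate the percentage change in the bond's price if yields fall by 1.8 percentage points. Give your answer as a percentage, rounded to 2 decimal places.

+6.71%

Periodic yield y = 0.05025. Modified duration first:
  t   CF        PV=CF/(1+0.05025)^t    t·PV
  1        50.00        47.6077        47.6077
  2        50.00        45.3299        90.6598
  3        50.00        43.1610       129.4831
  4        50.00        41.0960       164.3839
  5        50.00        39.1297       195.6485
  6        50.00        37.2575       223.5451
  7        50.00        35.4749       248.3243
  8    10,050.00     6,789.2928    54,314.3426
  Σ                  7,078.3495    55,413.9949
P = 7,078.3495; D_Mac = 7.82866 half-year periods = 3.91433 yrs; D_mod = 3.91433/(1+0.05025) = 3.72705 yrs.
ΔP/P ≈ -D_mod · Δy = -3.72705 × (-0.018) = +0.067087 = +6.7087%.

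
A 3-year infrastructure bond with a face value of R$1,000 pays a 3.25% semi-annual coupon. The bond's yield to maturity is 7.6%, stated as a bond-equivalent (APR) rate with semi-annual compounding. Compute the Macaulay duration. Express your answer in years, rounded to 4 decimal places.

Periodic yield y = 0.038. Discount each cash flow and weight by its period:
  t   CF        PV=CF/(1+0.038)^t    t·PV
  1        16.25        15.6551        15.6551
  2        16.25        15.0820        30.1640
  3        16.25        14.5299        43.5896
  4        16.25        13.9979        55.9917
  5        16.25        13.4855        67.4274
  6     1,016.25       812.4870     4,874.9222
  Σ                    885.2374     5,087.7500
Price P = Σ PV = 885.2374.
Macaulay duration = Σ(t·PV) / P = 5,087.7500 / 885.2374 = 5.74733 half-year periods.
In years: 5.74733 / 2 = 2.87366 years.

2.8737 years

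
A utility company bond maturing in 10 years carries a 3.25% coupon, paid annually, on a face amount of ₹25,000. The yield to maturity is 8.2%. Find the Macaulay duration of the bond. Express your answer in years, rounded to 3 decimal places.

8.343 years

Periodic yield y = 0.082. Discount each cash flow and weight by its year:
  t   CF        PV=CF/(1+0.082)^t    t·PV
  1       812.50       750.9242       750.9242
  2       812.50       694.0150     1,388.0300
  3       812.50       641.4187     1,924.2560
  4       812.50       592.8084     2,371.2335
  5       812.50       547.8820     2,739.4102
  6       812.50       506.3605     3,038.1629
  7       812.50       467.9857     3,275.8996
  8       812.50       432.5191     3,460.1527
  9       812.50       399.7404     3,597.6634
  10   25,812.50    11,737.0096   117,370.0964
  Σ                 16,770.6635   139,915.8289
Price P = Σ PV = 16,770.6635.
Macaulay duration = Σ(t·PV) / P = 139,915.8289 / 16,770.6635 = 8.34289 years.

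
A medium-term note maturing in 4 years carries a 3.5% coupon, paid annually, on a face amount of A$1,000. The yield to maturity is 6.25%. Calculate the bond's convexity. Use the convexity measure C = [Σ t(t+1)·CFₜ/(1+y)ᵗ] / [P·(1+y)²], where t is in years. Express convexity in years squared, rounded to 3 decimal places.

With y = 0.0625:
  t   CF        PV=CF/(1+0.0625)^t    t·PV        t(t+1)·PV
  1        35.00        32.9412        32.9412          65.8824
  2        35.00        31.0035        62.0069         186.0208
  3        35.00        29.1797        87.5392         350.1567
  4     1,035.00       812.1282     3,248.5128      16,242.5641
  Σ                    905.2526     3,431.0001      16,844.6240
P = 905.2526.
Convexity = Σ t(t+1)·PV / [P·(1+y)²] = 16,844.6240 / (905.2526 × 1.128906) = 16.48290.

16.483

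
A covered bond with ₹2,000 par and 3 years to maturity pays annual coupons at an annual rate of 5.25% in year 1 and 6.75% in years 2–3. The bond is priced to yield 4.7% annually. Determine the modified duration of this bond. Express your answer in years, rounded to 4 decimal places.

Periodic yield y = 0.047. First find Macaulay duration:
  t   CF        PV=CF/(1+0.047)^t    t·PV
  1       105.00       100.2865       100.2865
  2       135.00       123.1517       246.3034
  3     2,135.00     1,860.1923     5,580.5768
  Σ                  2,083.6305     5,927.1667
P = 2,083.6305; Macaulay duration = 5,927.1667 / 2,083.6305 = 2.84463 years.
Modified duration = D_Mac / (1 + y) = 2.84463 / 1.047 = 2.71694 years.

2.7169 years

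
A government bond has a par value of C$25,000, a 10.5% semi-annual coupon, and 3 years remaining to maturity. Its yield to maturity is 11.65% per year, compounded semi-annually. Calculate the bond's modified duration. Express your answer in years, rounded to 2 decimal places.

Periodic yield y = 0.05825. First find Macaulay duration:
  t   CF        PV=CF/(1+0.05825)^t    t·PV
  1     1,312.50     1,240.2551     1,240.2551
  2     1,312.50     1,171.9869     2,343.9738
  3     1,312.50     1,107.4764     3,322.4292
  4     1,312.50     1,046.5168     4,186.0672
  5     1,312.50       988.9126     4,944.5632
  6    26,312.50    18,734.0834   112,404.5007
  Σ                 24,289.2313   128,441.7892
P = 24,289.2313; Macaulay duration = 128,441.7892 / 24,289.2313 = 5.28801 half-year periods = 2.64401 years.
Modified duration = D_Mac / (1 + y) = 2.64401 / 1.05825 = 2.49847 years.

2.50 years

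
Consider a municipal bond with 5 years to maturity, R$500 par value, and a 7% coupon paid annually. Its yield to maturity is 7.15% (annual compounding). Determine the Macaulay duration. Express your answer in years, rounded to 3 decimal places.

Periodic yield y = 0.0715. Discount each cash flow and weight by its year:
  t   CF        PV=CF/(1+0.0715)^t    t·PV
  1        35.00        32.6645        32.6645
  2        35.00        30.4848        60.9696
  3        35.00        28.4506        85.3518
  4        35.00        26.5521       106.2085
  5       535.00       378.7851     1,893.9256
  Σ                    496.9372     2,179.1200
Price P = Σ PV = 496.9372.
Macaulay duration = Σ(t·PV) / P = 2,179.1200 / 496.9372 = 4.38510 years.

4.385 years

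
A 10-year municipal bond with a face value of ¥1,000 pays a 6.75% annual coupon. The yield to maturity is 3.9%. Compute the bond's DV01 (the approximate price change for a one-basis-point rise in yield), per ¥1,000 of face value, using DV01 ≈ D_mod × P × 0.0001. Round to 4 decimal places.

Periodic yield y = 0.039.
  t   CF        PV=CF/(1+0.039)^t    t·PV
  1        67.50        64.9663        64.9663
  2        67.50        62.5277       125.0555
  3        67.50        60.1807       180.5421
  4        67.50        57.9217       231.6870
  5        67.50        55.7476       278.7379
  6        67.50        53.6550       321.9302
  7        67.50        51.6410       361.4872
  8        67.50        49.7026       397.6211
  9        67.50        47.8370       430.5329
  10    1,067.50       728.1358     7,281.3584
  Σ                  1,232.3156     9,673.9185
P = 1,232.3156; D_Mac = 7.85020 yrs; D_mod = 7.55553 yrs.
DV01 ≈ 7.55553 × 1,232.3156 × 0.0001 = 0.931080.

¥0.9311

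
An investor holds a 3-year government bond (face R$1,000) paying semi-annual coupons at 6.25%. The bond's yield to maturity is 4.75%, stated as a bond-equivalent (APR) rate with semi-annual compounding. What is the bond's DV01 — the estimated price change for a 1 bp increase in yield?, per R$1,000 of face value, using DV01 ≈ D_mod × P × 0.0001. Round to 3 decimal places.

Periodic yield y = 0.02375.
  t   CF        PV=CF/(1+0.02375)^t    t·PV
  1        31.25        30.5250        30.5250
  2        31.25        29.8169        59.6338
  3        31.25        29.1252        87.3755
  4        31.25        28.4495       113.7979
  5        31.25        27.7895       138.9474
  6     1,031.25       895.7782     5,374.6690
  Σ                  1,041.4842     5,804.9486
P = 1,041.4842; D_Mac = 5.57373 half-year periods = 2.78686 yrs; D_mod = 2.72221 yrs.
DV01 ≈ 2.72221 × 1,041.4842 × 0.0001 = 0.283514.

R$0.284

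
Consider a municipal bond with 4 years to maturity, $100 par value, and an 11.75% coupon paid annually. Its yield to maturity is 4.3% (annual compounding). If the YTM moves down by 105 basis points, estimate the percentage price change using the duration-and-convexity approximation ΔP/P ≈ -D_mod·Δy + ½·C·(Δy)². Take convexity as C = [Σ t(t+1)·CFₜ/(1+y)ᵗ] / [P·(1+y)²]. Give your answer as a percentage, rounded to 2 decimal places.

+3.59%

With y = 0.043:
  t   CF        PV=CF/(1+0.043)^t    t·PV        t(t+1)·PV
  1        11.75        11.2656        11.2656          22.5312
  2        11.75        10.8011        21.6023          64.8068
  3        11.75        10.3558        31.0675         124.2700
  4       111.75        94.4301       377.7203       1,888.6013
  Σ                    126.8526       441.6556       2,100.2093
P = 126.8526; D_Mac = 3.48164 yrs; D_mod = 3.33811 yrs; C = 15.21930.
Duration effect: -3.33811 × (-0.0105) = +0.035050
Convexity effect: 0.5 × 15.21930 × (-0.0105)² = +0.0008390
ΔP/P ≈ +0.035050 + 0.0008390 = +0.035889 = +3.5889%.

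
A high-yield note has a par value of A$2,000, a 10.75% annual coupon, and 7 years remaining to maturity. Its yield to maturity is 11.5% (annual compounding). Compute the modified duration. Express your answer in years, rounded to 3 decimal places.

4.689 years

Periodic yield y = 0.115. First find Macaulay duration:
  t   CF        PV=CF/(1+0.115)^t    t·PV
  1       215.00       192.8251       192.8251
  2       215.00       172.9373       345.8746
  3       215.00       155.1007       465.3022
  4       215.00       139.1038       556.4152
  5       215.00       124.7568       623.7839
  6       215.00       111.8895       671.3369
  7     2,215.00     1,033.8313     7,236.8188
  Σ                  1,930.4445    10,092.3567
P = 1,930.4445; Macaulay duration = 10,092.3567 / 1,930.4445 = 5.22800 years.
Modified duration = D_Mac / (1 + y) = 5.22800 / 1.115 = 4.68879 years.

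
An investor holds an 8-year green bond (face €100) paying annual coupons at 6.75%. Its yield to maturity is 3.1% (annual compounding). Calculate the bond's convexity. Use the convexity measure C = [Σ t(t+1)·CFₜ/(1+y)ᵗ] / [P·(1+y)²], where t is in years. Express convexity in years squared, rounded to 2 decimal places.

With y = 0.031:
  t   CF        PV=CF/(1+0.031)^t    t·PV        t(t+1)·PV
  1         6.75         6.5470         6.5470          13.0941
  2         6.75         6.3502        12.7004          38.1011
  3         6.75         6.1592        18.4777          73.9110
  4         6.75         5.9741        23.8962         119.4811
  5         6.75         5.7944        28.9721         173.8328
  6         6.75         5.6202        33.7212         236.0484
  7         6.75         5.4512        38.1585         305.2679
  8       106.75        83.6178       668.9421       6,020.4792
  Σ                    125.5141       831.4153       6,980.2155
P = 125.5141.
Convexity = Σ t(t+1)·PV / [P·(1+y)²] = 6,980.2155 / (125.5141 × 1.062961) = 52.31893.

52.32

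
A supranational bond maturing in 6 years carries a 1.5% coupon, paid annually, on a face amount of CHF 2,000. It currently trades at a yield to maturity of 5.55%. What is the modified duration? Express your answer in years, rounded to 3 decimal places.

Periodic yield y = 0.0555. First find Macaulay duration:
  t   CF        PV=CF/(1+0.0555)^t    t·PV
  1        30.00        28.4225        28.4225
  2        30.00        26.9280        53.8561
  3        30.00        25.5121        76.5364
  4        30.00        24.1706        96.6826
  5        30.00        22.8997       114.4986
  6     2,030.00     1,468.0695     8,808.4169
  Σ                  1,596.0026     9,178.4131
P = 1,596.0026; Macaulay duration = 9,178.4131 / 1,596.0026 = 5.75088 years.
Modified duration = D_Mac / (1 + y) = 5.75088 / 1.0555 = 5.44849 years.

5.448 years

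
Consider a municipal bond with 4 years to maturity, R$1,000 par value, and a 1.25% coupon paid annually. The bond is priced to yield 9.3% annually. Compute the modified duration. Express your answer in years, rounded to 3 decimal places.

3.580 years

Periodic yield y = 0.093. First find Macaulay duration:
  t   CF        PV=CF/(1+0.093)^t    t·PV
  1        12.50        11.4364        11.4364
  2        12.50        10.4633        20.9266
  3        12.50         9.5730        28.7191
  4     1,012.50       709.4379     2,837.7516
  Σ                    740.9107     2,898.8337
P = 740.9107; Macaulay duration = 2,898.8337 / 740.9107 = 3.91253 years.
Modified duration = D_Mac / (1 + y) = 3.91253 / 1.093 = 3.57962 years.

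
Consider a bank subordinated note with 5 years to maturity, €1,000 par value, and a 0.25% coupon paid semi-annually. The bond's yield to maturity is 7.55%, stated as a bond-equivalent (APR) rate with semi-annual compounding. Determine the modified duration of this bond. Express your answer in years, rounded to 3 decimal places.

Periodic yield y = 0.03775. First find Macaulay duration:
  t   CF        PV=CF/(1+0.03775)^t    t·PV
  1         1.25         1.2045         1.2045
  2         1.25         1.1607         2.3214
  3         1.25         1.1185         3.3555
  4         1.25         1.0778         4.3112
  5         1.25         1.0386         5.1930
  6         1.25         1.0008         6.0049
  7         1.25         0.9644         6.7509
  8         1.25         0.9293         7.4346
  9         1.25         0.8955         8.0597
  10    1,001.25       691.2181     6,912.1811
  Σ                    700.6083     6,956.8167
P = 700.6083; Macaulay duration = 6,956.8167 / 700.6083 = 9.92968 half-year periods = 4.96484 years.
Modified duration = D_Mac / (1 + y) = 4.96484 / 1.03775 = 4.78424 years.

4.784 years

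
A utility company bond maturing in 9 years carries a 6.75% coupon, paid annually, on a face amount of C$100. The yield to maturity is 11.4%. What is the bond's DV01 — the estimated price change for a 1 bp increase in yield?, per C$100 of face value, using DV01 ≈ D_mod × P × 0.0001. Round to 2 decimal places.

Periodic yield y = 0.114.
  t   CF        PV=CF/(1+0.114)^t    t·PV
  1         6.75         6.0592         6.0592
  2         6.75         5.4392        10.8784
  3         6.75         4.8826        14.6477
  4         6.75         4.3829        17.5317
  5         6.75         3.9344        19.6720
  6         6.75         3.5318        21.1906
  7         6.75         3.1704        22.1925
  8         6.75         2.8459        22.7673
  9       106.75        40.4018       363.6166
  Σ                     74.6482       498.5559
P = 74.6482; D_Mac = 6.67874 yrs; D_mod = 5.99528 yrs.
DV01 ≈ 5.99528 × 74.6482 × 0.0001 = 0.044754.

C$0.04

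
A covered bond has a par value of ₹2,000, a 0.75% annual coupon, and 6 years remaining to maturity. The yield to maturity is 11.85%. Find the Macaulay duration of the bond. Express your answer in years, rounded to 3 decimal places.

5.839 years

Periodic yield y = 0.1185. Discount each cash flow and weight by its year:
  t   CF        PV=CF/(1+0.1185)^t    t·PV
  1        15.00        13.4108        13.4108
  2        15.00        11.9900        23.9800
  3        15.00        10.7197        32.1591
  4        15.00         9.5840        38.3360
  5        15.00         8.5686        42.8431
  6     2,015.00     1,029.1037     6,174.6219
  Σ                  1,083.3768     6,325.3511
Price P = Σ PV = 1,083.3768.
Macaulay duration = Σ(t·PV) / P = 6,325.3511 / 1,083.3768 = 5.83855 years.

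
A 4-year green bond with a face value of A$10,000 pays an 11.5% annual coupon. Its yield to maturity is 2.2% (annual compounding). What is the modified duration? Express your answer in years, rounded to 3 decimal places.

3.432 years

Periodic yield y = 0.022. First find Macaulay duration:
  t   CF        PV=CF/(1+0.022)^t    t·PV
  1     1,150.00     1,125.2446     1,125.2446
  2     1,150.00     1,101.0221     2,202.0443
  3     1,150.00     1,077.3211     3,231.9632
  4    11,150.00    10,220.4798    40,881.9192
  Σ                 13,524.0676    47,441.1713
P = 13,524.0676; Macaulay duration = 47,441.1713 / 13,524.0676 = 3.50791 years.
Modified duration = D_Mac / (1 + y) = 3.50791 / 1.022 = 3.43239 years.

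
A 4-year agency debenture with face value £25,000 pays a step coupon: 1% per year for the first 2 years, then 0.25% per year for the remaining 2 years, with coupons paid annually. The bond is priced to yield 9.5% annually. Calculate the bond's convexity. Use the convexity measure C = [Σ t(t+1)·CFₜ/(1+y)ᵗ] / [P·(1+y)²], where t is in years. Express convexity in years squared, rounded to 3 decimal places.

With y = 0.095:
  t   CF        PV=CF/(1+0.095)^t    t·PV        t(t+1)·PV
  1       250.00       228.3105       228.3105         456.6210
  2       250.00       208.5027       417.0055       1,251.0165
  3        62.50        47.6034       142.8101         571.2404
  4    25,062.50    17,432.8307    69,731.3229     348,656.6146
  Σ                 17,917.2473    70,519.4490     350,935.4925
P = 17,917.2473.
Convexity = Σ t(t+1)·PV / [P·(1+y)²] = 350,935.4925 / (17,917.2473 × 1.199025) = 16.33532.

16.335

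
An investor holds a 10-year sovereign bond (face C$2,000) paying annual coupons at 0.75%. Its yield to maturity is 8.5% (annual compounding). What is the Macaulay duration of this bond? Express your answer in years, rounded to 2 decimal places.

Periodic yield y = 0.085. Discount each cash flow and weight by its year:
  t   CF        PV=CF/(1+0.085)^t    t·PV
  1        15.00        13.8249        13.8249
  2        15.00        12.7418        25.4837
  3        15.00        11.7436        35.2309
  4        15.00        10.8236        43.2945
  5        15.00         9.9757        49.8784
  6        15.00         9.1942        55.1651
  7        15.00         8.4739        59.3173
  8        15.00         7.8100        62.4803
  9        15.00         7.1982        64.7838
  10    2,015.00       891.2051     8,912.0511
  Σ                    982.9911     9,321.5098
Price P = Σ PV = 982.9911.
Macaulay duration = Σ(t·PV) / P = 9,321.5098 / 982.9911 = 9.48280 years.

9.48 years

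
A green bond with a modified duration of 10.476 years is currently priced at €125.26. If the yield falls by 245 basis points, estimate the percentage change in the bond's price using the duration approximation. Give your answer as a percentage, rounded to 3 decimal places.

+25.666%

Duration approximation: ΔP/P ≈ -D_mod · Δy = -10.476 × (-0.0245) = +0.256662.
As a percentage: +25.6662%.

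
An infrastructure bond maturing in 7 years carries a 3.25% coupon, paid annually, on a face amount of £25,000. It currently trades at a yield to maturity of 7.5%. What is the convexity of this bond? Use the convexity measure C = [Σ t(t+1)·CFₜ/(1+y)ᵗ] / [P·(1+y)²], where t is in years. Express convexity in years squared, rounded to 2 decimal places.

41.81

With y = 0.075:
  t   CF        PV=CF/(1+0.075)^t    t·PV        t(t+1)·PV
  1       812.50       755.8140       755.8140       1,511.6279
  2       812.50       703.0827     1,406.1655       4,218.4965
  3       812.50       654.0305     1,962.0914       7,848.3656
  4       812.50       608.4004     2,433.6017      12,168.0086
  5       812.50       565.9539     2,829.7694      16,978.6167
  6       812.50       526.4687     3,158.8124      22,111.6868
  7    25,812.50    15,558.6109   108,910.2762     871,282.2092
  Σ                 19,372.3611   121,456.5306     936,119.0113
P = 19,372.3611.
Convexity = Σ t(t+1)·PV / [P·(1+y)²] = 936,119.0113 / (19,372.3611 × 1.155625) = 41.81495.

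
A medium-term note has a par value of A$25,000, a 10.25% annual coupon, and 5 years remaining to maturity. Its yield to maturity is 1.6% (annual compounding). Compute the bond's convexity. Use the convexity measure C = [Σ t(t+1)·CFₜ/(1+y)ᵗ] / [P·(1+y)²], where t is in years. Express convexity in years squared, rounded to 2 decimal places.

23.62

With y = 0.016:
  t   CF        PV=CF/(1+0.016)^t    t·PV        t(t+1)·PV
  1     2,562.50     2,522.1457     2,522.1457       5,044.2913
  2     2,562.50     2,482.4268     4,964.8537      14,894.5610
  3     2,562.50     2,443.3335     7,330.0005      29,320.0020
  4     2,562.50     2,404.8558     9,619.4232      48,097.1162
  5    27,562.50    25,459.5115   127,297.5577     763,785.3461
  Σ                 35,312.2734   151,733.9808     861,141.3167
P = 35,312.2734.
Convexity = Σ t(t+1)·PV / [P·(1+y)²] = 861,141.3167 / (35,312.2734 × 1.032256) = 23.62443.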